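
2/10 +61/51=356/255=1.40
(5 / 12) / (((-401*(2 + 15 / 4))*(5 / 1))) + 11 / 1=304358 / 27669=11.00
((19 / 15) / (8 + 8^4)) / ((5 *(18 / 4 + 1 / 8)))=1 / 74925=0.00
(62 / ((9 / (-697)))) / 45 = -43214 / 405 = -106.70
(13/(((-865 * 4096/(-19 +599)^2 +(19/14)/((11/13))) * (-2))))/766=4209205/4428795222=0.00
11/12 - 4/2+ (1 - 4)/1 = -49/12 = -4.08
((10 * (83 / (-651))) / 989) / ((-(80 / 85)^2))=119935 / 82411392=0.00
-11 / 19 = -0.58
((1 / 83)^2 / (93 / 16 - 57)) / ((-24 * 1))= 2 / 16926273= 0.00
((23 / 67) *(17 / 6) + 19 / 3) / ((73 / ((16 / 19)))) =0.08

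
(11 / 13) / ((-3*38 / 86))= -473 / 741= -0.64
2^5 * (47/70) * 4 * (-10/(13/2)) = -12032/91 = -132.22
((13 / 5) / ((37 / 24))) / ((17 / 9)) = 2808 / 3145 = 0.89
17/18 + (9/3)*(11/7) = 713/126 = 5.66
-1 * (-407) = 407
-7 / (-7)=1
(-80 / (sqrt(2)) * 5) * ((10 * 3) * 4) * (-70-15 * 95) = 50741982.62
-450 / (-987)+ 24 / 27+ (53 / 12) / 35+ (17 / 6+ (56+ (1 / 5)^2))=17867959 / 296100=60.34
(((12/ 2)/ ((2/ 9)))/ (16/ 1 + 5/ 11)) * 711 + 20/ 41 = 8661467/ 7421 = 1167.16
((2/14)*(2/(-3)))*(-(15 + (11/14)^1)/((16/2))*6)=221/196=1.13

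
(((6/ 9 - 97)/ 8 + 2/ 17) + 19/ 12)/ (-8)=1.29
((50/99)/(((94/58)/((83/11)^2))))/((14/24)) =39956200/1313697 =30.42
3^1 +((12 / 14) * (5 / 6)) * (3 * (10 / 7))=297 / 49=6.06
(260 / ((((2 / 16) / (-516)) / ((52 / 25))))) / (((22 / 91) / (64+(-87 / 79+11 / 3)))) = -2670751096832 / 4345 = -614672289.26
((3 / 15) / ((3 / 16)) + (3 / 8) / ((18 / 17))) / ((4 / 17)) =5797 / 960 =6.04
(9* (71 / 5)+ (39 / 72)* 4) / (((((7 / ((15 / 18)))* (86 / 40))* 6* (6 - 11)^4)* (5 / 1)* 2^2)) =557 / 5805000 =0.00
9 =9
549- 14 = 535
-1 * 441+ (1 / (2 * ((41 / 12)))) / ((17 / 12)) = -307305 / 697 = -440.90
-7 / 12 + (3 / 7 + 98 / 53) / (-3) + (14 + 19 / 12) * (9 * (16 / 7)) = 1421207 / 4452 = 319.23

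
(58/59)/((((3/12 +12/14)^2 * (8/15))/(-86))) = -7332360/56699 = -129.32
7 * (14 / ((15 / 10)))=196 / 3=65.33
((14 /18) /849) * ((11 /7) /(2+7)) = 0.00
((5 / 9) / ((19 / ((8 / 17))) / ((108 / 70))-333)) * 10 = -2400 / 132551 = -0.02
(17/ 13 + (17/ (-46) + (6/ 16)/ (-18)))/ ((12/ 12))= 13165/ 14352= 0.92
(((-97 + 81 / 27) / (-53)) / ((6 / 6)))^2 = 8836 / 2809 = 3.15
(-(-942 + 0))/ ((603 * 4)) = 0.39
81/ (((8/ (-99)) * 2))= -8019/ 16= -501.19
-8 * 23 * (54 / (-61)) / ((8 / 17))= 21114 / 61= 346.13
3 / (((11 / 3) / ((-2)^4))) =144 / 11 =13.09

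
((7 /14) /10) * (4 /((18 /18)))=1 /5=0.20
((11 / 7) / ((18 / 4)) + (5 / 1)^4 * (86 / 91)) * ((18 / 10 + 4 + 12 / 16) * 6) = 4529194 / 195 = 23226.64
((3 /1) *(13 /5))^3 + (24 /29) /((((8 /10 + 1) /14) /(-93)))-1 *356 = -480.07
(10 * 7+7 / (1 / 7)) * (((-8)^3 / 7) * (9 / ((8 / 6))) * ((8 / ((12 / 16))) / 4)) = -156672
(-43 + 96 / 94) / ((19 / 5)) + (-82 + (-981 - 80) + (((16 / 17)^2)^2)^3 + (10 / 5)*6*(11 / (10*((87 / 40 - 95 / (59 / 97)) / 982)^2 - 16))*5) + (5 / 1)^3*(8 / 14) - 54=-12100687951532246608277312739343522 / 10271974606803382402220497900687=-1178.03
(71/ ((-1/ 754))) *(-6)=321204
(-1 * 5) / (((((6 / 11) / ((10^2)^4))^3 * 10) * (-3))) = 83187500000000000000000000 / 81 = 1027006172839506172839506.00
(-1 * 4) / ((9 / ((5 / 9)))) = -20 / 81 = -0.25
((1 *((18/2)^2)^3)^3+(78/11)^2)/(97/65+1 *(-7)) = -1180494306610898482125/43318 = -27251819257835045.06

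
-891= -891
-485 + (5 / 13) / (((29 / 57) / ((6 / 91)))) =-16637185 / 34307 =-484.95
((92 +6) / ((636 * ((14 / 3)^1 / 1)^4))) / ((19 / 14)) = 27 / 112784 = 0.00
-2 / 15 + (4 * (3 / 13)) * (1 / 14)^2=-1229 / 9555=-0.13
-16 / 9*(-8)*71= 9088 / 9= 1009.78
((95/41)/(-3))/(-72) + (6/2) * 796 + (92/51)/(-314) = 56444471395/23636664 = 2388.00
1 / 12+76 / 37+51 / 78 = 16111 / 5772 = 2.79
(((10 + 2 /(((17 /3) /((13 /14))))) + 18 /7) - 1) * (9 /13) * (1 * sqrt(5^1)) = 12744 * sqrt(5) /1547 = 18.42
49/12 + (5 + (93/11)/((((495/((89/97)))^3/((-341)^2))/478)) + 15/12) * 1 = 44701121429837/3354415527375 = 13.33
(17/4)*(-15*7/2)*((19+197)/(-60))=3213/4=803.25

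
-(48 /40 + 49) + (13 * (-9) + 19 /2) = -1577 /10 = -157.70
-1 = -1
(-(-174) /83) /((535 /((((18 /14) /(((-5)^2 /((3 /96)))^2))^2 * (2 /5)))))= 7047 /1114032640000000000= 0.00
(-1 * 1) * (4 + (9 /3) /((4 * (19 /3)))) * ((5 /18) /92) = -1565 /125856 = -0.01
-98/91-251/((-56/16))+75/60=26167/364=71.89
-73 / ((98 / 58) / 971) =-2055607 / 49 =-41951.16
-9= -9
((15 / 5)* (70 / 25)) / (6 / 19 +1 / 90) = 14364 / 559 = 25.70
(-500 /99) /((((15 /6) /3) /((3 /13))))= -200 /143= -1.40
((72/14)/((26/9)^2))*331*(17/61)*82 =336370806/72163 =4661.26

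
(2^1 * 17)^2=1156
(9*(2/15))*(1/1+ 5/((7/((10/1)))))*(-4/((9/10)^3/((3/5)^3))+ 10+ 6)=3040/21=144.76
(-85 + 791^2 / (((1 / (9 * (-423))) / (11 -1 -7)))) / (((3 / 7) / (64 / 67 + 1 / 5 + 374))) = -6286529371052854 / 1005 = -6255253105525.23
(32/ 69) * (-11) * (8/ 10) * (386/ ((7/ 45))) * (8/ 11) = -1185792/ 161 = -7365.17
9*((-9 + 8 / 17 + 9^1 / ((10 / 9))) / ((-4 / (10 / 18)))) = 73 / 136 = 0.54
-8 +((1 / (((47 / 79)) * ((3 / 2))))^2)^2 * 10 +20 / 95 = 59910630412 / 7509829059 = 7.98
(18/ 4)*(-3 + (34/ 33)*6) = 315/ 22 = 14.32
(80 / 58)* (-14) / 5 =-112 / 29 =-3.86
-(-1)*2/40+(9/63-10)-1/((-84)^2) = -346001/35280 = -9.81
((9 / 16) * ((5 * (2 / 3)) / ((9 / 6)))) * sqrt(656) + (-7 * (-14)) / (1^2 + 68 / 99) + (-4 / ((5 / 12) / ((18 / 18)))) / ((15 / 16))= 5 * sqrt(41) + 199798 / 4175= 79.87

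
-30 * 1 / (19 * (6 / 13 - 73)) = 390 / 17917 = 0.02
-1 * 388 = -388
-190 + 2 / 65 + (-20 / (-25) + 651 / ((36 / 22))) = 81379 / 390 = 208.66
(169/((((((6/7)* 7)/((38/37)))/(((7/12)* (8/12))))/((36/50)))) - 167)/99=-440948/274725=-1.61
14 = 14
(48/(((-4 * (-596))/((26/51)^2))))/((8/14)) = 1183/129183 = 0.01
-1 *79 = -79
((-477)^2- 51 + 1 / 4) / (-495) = -909913 / 1980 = -459.55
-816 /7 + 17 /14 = -1615 /14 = -115.36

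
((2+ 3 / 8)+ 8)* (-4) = -83 / 2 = -41.50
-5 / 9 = -0.56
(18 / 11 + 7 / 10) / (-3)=-257 / 330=-0.78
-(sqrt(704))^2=-704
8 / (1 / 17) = 136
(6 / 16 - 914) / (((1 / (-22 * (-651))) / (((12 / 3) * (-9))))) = 471057741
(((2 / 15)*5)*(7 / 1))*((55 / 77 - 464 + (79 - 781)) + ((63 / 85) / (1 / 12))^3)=-1323232742 / 614125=-2154.66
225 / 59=3.81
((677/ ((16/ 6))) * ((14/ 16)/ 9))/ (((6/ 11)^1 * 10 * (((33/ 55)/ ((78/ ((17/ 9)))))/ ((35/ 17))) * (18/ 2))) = 23718695/ 332928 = 71.24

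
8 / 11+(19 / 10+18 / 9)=509 / 110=4.63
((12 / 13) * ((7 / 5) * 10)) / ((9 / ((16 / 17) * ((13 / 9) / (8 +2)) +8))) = 348544 / 29835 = 11.68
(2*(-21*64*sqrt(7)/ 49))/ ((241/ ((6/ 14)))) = -1152*sqrt(7)/ 11809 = -0.26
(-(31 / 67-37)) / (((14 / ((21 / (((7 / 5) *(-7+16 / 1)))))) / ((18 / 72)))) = 510 / 469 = 1.09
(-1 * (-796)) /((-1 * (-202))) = 398 /101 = 3.94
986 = 986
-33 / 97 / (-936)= 11 / 30264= 0.00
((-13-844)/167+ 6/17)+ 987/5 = 192.62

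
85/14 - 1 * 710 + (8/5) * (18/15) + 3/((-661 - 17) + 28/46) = -382807689/545300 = -702.01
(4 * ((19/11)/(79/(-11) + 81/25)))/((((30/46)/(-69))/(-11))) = -552805/271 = -2039.87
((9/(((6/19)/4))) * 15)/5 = 342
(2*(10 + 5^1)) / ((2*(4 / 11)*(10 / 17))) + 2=577 / 8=72.12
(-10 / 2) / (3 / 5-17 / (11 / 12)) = 275 / 987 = 0.28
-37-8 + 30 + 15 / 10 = -13.50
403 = 403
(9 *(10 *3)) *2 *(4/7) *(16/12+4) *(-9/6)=-17280/7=-2468.57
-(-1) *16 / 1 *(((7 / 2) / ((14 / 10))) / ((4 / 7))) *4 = 280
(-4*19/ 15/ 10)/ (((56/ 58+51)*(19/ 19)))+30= 3389648/ 113025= 29.99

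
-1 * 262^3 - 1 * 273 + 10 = -17984991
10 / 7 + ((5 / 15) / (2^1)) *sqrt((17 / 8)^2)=599 / 336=1.78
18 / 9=2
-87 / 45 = -29 / 15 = -1.93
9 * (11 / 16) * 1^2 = 99 / 16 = 6.19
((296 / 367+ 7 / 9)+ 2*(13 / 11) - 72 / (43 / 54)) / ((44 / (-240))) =2701894820 / 5728503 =471.66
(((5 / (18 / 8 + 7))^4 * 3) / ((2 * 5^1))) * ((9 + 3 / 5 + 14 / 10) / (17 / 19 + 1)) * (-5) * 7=-29260000 / 5622483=-5.20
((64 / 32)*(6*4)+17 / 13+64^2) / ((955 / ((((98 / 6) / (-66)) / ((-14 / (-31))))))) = -354361 / 148980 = -2.38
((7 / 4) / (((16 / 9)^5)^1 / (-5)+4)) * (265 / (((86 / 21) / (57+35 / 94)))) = 62026343582175 / 4281415744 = 14487.34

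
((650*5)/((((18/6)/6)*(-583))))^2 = 42250000/339889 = 124.31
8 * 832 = 6656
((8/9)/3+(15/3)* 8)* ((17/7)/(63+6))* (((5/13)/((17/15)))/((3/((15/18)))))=68000/508599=0.13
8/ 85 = 0.09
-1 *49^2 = -2401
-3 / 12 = -1 / 4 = -0.25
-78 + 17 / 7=-529 / 7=-75.57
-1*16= -16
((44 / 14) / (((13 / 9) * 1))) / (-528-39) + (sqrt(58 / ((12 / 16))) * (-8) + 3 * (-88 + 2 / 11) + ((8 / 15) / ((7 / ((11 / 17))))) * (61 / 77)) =-1412021108 / 5360355-16 * sqrt(174) / 3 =-333.77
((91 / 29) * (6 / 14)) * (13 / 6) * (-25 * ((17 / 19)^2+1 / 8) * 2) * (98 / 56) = -79053975 / 335008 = -235.98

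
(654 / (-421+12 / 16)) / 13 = -2616 / 21853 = -0.12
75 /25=3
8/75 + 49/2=3691/150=24.61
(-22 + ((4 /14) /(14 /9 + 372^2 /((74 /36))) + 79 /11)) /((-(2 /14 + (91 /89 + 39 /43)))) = 889943071328 /124457557389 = 7.15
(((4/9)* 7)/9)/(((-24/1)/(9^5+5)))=-206689/243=-850.57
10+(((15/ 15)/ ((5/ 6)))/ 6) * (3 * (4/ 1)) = 62/ 5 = 12.40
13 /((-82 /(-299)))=3887 /82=47.40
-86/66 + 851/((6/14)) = 21828/11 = 1984.36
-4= -4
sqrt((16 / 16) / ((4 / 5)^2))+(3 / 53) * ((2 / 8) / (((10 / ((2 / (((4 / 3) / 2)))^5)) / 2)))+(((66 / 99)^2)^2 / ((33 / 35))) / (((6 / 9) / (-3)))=156619 / 157410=0.99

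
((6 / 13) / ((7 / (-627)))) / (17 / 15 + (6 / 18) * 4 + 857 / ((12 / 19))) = -225720 / 7422233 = -0.03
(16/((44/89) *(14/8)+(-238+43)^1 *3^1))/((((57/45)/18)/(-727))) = 69879240/246943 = 282.98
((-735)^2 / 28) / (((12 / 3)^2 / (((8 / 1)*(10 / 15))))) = 6431.25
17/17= 1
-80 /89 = -0.90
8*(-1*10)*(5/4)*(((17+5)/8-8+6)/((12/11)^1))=-275/4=-68.75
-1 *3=-3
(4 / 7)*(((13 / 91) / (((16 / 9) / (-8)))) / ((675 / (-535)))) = 214 / 735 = 0.29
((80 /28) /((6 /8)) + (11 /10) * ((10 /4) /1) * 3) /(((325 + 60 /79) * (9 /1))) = 80027 /19455660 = 0.00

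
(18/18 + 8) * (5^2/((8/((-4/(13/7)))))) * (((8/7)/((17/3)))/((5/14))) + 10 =-5350/221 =-24.21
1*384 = 384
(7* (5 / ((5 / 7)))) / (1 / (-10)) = -490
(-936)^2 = 876096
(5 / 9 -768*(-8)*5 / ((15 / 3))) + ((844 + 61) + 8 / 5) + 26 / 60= 634643 / 90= 7051.59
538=538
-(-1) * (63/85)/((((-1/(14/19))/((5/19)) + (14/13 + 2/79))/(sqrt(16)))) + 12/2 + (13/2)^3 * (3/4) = 11166006495/52859936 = 211.24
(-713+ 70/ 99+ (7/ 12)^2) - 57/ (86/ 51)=-745.75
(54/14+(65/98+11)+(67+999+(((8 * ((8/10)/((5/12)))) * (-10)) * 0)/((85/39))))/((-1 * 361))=-105989/35378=-3.00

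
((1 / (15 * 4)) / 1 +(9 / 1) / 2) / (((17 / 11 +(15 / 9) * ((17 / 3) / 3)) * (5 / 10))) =26829 / 13940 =1.92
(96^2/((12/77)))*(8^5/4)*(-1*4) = -1937768448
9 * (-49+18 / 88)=-19323 / 44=-439.16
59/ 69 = 0.86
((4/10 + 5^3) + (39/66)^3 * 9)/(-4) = -6775161/212960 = -31.81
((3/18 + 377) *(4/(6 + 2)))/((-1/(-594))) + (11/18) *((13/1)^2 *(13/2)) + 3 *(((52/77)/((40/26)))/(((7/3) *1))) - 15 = 10931764391/97020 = 112675.37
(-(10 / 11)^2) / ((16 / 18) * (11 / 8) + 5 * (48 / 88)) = -900 / 4301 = -0.21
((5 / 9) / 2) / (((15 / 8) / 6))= 8 / 9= 0.89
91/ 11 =8.27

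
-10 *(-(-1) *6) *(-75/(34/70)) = 157500/17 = 9264.71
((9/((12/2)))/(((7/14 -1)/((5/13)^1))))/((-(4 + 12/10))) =75/338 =0.22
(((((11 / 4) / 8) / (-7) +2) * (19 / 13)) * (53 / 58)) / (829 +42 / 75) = 11001475 / 3502734144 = 0.00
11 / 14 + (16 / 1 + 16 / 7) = 267 / 14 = 19.07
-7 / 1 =-7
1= 1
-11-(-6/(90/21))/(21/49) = -116/15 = -7.73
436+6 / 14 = 3055 / 7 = 436.43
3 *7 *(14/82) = 147/41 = 3.59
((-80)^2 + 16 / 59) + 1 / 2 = 6400.77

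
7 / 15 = 0.47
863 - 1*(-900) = 1763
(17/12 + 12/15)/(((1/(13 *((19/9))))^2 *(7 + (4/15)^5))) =390105625/1635892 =238.47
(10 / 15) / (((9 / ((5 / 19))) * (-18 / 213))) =-355 / 1539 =-0.23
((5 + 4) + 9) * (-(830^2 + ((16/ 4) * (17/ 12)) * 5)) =-12400710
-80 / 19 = -4.21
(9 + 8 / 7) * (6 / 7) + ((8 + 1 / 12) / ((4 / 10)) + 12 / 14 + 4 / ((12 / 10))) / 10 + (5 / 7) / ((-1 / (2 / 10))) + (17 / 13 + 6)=2797489 / 152880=18.30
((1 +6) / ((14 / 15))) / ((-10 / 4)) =-3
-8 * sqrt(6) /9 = -2.18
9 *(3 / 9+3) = 30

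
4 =4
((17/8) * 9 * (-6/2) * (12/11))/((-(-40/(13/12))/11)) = -5967/320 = -18.65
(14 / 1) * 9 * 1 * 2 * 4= 1008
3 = 3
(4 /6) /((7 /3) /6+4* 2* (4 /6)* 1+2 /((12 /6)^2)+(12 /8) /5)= 60 /587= 0.10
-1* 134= -134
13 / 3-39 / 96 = 377 / 96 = 3.93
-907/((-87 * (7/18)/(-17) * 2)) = -46257/203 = -227.87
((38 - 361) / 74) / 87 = -323 / 6438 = -0.05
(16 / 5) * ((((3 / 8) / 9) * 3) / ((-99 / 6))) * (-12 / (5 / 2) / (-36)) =-8 / 2475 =-0.00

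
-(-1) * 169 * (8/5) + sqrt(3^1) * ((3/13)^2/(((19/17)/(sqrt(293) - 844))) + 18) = -71334 * sqrt(3)/3211 + 153 * sqrt(879)/3211 + 1352/5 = 233.33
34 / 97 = 0.35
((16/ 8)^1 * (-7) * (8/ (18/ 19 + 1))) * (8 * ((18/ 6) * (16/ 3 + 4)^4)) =-10474378.12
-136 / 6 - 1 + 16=-23 / 3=-7.67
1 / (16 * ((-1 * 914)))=-1 / 14624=-0.00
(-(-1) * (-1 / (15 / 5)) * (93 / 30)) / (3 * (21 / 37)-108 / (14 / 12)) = 8029 / 706050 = 0.01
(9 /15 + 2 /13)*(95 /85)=931 /1105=0.84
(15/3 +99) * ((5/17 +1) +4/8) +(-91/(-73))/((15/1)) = 3474887/18615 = 186.67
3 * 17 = 51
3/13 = 0.23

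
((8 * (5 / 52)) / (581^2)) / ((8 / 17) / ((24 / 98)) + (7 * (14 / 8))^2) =8160 / 544231709567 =0.00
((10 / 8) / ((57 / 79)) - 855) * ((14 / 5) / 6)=-272363 / 684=-398.19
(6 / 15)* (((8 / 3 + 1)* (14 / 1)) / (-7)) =-44 / 15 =-2.93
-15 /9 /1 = -5 /3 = -1.67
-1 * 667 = -667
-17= -17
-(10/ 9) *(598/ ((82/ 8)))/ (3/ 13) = -310960/ 1107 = -280.90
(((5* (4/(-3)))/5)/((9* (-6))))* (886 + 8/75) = 132916/6075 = 21.88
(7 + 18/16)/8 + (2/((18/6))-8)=-1213/192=-6.32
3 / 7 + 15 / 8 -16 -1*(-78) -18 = 2593 / 56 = 46.30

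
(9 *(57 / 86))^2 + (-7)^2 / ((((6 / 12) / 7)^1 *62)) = 10695067 / 229276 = 46.65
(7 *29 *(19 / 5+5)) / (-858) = -406 / 195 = -2.08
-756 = -756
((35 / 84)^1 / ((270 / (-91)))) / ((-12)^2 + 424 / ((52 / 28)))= -1183 / 3136320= -0.00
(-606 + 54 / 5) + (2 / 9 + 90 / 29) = -591.87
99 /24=33 /8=4.12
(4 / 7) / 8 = 1 / 14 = 0.07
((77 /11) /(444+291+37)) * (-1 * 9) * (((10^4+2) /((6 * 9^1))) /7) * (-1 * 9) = 15003 /772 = 19.43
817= 817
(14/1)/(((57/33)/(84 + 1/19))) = 245938/361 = 681.27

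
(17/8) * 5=85/8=10.62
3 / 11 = 0.27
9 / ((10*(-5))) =-9 / 50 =-0.18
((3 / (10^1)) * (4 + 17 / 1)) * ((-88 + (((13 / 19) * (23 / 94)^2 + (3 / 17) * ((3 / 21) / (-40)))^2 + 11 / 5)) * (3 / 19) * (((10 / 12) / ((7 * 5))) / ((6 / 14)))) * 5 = -23.71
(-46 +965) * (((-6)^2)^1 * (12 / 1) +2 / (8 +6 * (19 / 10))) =38518966 / 97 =397102.74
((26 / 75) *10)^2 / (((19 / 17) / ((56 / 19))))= 2574208 / 81225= 31.69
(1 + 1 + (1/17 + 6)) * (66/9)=3014/51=59.10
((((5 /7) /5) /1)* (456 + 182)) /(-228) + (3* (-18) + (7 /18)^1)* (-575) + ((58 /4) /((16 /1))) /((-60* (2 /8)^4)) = 184470403 /5985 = 30822.12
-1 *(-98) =98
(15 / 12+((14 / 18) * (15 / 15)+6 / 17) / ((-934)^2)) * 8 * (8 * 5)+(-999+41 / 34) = -39893902645 / 66735234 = -597.79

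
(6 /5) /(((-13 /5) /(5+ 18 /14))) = -2.90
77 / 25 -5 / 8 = 491 / 200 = 2.46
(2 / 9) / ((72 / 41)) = 41 / 324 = 0.13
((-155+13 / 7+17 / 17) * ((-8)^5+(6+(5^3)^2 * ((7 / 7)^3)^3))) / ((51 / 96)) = 584028960 / 119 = 4907806.39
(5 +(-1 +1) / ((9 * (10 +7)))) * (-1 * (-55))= 275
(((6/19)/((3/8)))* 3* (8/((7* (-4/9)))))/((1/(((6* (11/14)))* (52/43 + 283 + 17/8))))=-351050436/40033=-8769.03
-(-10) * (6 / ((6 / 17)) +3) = 200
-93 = -93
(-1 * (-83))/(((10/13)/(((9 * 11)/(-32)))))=-333.82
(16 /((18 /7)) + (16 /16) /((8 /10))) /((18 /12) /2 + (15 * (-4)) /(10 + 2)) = -269 /153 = -1.76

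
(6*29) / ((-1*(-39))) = 58 / 13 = 4.46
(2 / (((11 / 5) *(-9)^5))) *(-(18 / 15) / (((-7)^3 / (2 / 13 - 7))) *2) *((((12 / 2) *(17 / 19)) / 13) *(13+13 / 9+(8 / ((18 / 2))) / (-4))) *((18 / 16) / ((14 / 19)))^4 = 10377667 / 440918333856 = 0.00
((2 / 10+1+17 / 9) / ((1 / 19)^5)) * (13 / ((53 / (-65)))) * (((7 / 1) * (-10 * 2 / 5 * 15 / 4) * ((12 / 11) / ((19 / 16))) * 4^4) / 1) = 1755512363171840 / 583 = 3011170434257.02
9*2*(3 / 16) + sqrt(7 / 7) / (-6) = 77 / 24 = 3.21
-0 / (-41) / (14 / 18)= 0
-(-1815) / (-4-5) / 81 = -605 / 243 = -2.49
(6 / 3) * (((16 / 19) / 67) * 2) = 64 / 1273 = 0.05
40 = 40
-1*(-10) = 10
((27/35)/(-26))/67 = -27/60970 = -0.00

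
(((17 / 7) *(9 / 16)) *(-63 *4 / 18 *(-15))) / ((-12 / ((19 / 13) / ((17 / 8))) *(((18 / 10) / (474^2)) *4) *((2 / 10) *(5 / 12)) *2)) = -80040825 / 26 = -3078493.27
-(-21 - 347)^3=49836032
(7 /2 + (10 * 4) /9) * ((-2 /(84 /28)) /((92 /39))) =-1859 /828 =-2.25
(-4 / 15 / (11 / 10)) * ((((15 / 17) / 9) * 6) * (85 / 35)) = -80 / 231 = -0.35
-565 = -565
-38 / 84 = -19 / 42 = -0.45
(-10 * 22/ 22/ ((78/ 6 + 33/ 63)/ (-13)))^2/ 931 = 38025/ 383116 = 0.10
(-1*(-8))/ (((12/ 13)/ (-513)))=-4446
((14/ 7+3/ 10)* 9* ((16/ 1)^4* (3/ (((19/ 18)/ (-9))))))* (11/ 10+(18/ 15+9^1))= -186253737984/ 475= -392113132.60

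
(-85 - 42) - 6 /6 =-128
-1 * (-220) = 220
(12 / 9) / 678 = 2 / 1017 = 0.00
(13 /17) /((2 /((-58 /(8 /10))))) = -1885 /68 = -27.72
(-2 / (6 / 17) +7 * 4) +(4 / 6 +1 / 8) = 185 / 8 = 23.12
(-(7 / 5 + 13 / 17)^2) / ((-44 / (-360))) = -38.34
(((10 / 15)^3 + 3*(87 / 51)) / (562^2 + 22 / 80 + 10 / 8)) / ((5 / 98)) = 1948240 / 5798923839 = 0.00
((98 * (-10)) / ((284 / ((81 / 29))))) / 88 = -19845 / 181192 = -0.11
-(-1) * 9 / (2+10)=3 / 4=0.75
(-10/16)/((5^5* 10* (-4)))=1/200000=0.00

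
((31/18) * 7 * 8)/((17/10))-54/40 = 169469/3060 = 55.38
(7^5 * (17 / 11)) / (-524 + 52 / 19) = -5428661 / 108944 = -49.83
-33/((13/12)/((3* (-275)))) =326700/13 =25130.77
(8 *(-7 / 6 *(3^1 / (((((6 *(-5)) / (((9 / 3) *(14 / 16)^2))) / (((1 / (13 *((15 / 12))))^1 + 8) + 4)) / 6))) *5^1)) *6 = 302526 / 65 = 4654.25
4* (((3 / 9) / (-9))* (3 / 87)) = -4 / 783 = -0.01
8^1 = 8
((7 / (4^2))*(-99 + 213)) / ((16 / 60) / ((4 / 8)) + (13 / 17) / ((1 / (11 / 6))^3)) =915705 / 96307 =9.51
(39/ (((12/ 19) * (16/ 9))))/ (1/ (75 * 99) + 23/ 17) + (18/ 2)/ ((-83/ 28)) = 20535115149/ 907247104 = 22.63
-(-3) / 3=1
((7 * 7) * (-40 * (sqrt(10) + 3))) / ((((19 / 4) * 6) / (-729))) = 308944.17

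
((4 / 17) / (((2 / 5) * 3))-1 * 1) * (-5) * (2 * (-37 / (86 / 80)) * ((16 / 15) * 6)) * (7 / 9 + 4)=-3883520 / 459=-8460.83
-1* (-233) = 233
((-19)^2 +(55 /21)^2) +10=166636 /441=377.86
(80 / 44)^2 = 400 / 121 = 3.31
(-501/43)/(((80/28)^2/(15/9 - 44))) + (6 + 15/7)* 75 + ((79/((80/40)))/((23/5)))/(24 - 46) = 20431696311/30461200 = 670.74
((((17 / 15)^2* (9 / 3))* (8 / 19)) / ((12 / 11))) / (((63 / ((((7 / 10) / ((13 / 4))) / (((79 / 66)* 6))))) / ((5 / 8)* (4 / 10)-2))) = -0.00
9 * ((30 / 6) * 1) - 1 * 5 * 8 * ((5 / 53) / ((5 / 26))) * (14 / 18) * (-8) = 79705 / 477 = 167.10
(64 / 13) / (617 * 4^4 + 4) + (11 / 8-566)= -2318833441 / 4106856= -564.62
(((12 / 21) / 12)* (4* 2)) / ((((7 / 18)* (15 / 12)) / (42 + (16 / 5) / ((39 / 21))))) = 11136 / 325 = 34.26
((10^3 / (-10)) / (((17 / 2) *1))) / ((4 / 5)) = -250 / 17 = -14.71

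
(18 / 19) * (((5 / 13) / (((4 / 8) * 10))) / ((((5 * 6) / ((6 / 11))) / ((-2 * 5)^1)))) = -36 / 2717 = -0.01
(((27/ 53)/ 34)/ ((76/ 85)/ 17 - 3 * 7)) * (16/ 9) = -2040/ 1604257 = -0.00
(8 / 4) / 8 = 1 / 4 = 0.25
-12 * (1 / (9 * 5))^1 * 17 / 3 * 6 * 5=-136 / 3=-45.33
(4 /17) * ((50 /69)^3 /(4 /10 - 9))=-2500000 /240140079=-0.01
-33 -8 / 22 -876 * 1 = -10003 / 11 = -909.36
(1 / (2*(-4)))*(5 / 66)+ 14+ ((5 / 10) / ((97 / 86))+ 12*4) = 3197611 / 51216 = 62.43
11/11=1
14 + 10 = 24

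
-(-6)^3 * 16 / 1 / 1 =3456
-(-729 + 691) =38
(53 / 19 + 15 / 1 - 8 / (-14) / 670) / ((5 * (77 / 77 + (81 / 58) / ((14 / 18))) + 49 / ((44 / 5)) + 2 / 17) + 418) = 17194120416 / 422996265365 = 0.04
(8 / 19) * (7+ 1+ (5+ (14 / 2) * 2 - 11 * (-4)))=568 / 19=29.89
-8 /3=-2.67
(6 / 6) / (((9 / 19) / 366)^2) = 5373124 / 9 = 597013.78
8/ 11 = 0.73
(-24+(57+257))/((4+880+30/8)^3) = 18560/44776693151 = 0.00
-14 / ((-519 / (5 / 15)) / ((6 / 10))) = 14 / 2595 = 0.01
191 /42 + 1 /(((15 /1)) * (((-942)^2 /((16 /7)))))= 4.55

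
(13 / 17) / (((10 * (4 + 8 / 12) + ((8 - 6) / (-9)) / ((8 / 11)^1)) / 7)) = 3276 / 28373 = 0.12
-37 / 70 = -0.53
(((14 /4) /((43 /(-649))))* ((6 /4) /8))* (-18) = 122661 /688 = 178.29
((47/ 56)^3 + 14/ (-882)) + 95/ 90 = 2577671/ 1580544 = 1.63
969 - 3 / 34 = 32943 / 34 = 968.91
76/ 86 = 38/ 43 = 0.88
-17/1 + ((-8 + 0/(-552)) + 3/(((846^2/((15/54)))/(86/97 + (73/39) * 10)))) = -101533168345/4061330442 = -25.00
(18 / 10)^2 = 81 / 25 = 3.24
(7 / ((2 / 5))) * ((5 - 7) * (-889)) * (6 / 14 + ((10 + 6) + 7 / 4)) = 2262505 / 4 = 565626.25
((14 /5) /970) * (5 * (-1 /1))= -0.01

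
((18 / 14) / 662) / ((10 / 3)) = 27 / 46340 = 0.00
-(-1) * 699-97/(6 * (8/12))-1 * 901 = -905/4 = -226.25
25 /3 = 8.33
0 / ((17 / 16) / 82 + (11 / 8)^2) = 0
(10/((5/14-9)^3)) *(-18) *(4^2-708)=-192.93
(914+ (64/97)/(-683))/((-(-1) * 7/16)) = 2089.14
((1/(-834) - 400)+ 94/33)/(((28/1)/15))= -2602485/12232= -212.76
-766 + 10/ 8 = -3059/ 4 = -764.75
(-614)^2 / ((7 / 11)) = 4146956 / 7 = 592422.29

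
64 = 64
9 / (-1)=-9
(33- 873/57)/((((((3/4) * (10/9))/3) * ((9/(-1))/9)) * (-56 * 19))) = 108/1805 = 0.06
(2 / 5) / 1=2 / 5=0.40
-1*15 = -15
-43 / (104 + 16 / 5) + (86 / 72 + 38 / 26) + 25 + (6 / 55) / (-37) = 3477859973 / 127618920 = 27.25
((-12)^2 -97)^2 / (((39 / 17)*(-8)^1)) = -37553 / 312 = -120.36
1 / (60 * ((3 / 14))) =7 / 90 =0.08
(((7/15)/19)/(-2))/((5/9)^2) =-189/4750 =-0.04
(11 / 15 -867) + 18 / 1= -12724 / 15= -848.27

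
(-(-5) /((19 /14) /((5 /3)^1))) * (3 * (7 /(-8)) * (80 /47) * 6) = -147000 /893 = -164.61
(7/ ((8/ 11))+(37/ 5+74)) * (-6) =-10923/ 20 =-546.15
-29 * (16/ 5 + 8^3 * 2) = -148944/ 5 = -29788.80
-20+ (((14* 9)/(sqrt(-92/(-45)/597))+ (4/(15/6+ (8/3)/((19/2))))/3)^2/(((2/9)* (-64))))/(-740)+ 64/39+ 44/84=32319* sqrt(68655)/43162720+ 8420160819049563/19921839741440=422.86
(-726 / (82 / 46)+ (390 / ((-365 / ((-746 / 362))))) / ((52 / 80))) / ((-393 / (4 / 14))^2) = -41675336 / 195230280273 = -0.00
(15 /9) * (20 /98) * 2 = 100 /147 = 0.68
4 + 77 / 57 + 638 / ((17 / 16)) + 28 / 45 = 8814659 / 14535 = 606.44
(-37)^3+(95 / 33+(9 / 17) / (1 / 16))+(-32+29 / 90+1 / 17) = -852831127 / 16830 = -50673.27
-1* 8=-8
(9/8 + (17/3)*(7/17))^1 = 83/24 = 3.46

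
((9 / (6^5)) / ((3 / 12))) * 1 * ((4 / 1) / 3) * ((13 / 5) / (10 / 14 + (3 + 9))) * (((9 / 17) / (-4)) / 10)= -0.00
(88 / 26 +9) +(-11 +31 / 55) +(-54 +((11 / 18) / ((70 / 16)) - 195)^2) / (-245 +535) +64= 809372341223 / 4114860750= 196.69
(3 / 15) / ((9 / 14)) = 14 / 45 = 0.31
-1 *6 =-6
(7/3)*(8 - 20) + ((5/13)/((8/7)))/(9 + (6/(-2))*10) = -8741/312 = -28.02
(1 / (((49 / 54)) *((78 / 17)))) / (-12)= -51 / 2548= -0.02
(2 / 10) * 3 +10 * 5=253 / 5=50.60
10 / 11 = 0.91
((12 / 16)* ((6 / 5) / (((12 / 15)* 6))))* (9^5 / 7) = 177147 / 112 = 1581.67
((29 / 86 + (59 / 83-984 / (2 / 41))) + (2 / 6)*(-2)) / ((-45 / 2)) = 431955041 / 481815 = 896.52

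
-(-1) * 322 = 322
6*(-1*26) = -156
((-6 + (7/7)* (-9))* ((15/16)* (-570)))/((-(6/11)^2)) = -862125/32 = -26941.41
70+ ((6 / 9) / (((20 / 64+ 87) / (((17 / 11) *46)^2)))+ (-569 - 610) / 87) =1397634979 / 14706219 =95.04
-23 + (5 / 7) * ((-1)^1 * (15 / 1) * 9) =-119.43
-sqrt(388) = -2* sqrt(97) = -19.70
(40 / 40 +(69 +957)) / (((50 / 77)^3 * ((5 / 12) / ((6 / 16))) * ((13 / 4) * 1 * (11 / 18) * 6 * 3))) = 29508633 / 312500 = 94.43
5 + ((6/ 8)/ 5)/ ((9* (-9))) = 2699/ 540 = 5.00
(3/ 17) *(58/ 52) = 87/ 442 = 0.20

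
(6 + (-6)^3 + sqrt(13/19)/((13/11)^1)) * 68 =-14280 + 748 * sqrt(247)/247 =-14232.41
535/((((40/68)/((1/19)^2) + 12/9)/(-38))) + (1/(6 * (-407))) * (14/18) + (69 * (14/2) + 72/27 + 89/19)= 899265006053/2275404318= 395.21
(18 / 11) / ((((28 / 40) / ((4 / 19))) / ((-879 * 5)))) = -3164400 / 1463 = -2162.95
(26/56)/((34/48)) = 78/119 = 0.66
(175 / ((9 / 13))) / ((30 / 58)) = 13195 / 27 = 488.70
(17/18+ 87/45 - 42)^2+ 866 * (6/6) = 2396.55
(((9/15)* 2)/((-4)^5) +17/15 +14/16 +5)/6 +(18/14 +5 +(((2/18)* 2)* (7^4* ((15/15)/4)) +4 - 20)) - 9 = 7473229/64512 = 115.84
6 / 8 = 3 / 4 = 0.75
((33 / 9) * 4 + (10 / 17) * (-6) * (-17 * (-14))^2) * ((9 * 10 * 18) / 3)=-107948880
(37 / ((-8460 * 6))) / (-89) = 0.00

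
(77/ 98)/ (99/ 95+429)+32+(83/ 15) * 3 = 12635503/ 259980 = 48.60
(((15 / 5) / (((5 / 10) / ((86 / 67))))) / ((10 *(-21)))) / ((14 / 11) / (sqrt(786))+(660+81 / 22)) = -986969196 / 17861088080395+344 *sqrt(786) / 2551584011485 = -0.00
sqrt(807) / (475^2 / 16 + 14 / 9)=0.00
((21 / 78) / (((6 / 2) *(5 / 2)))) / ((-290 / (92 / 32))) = -161 / 452400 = -0.00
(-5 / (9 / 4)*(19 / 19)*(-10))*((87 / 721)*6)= 11600 / 721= 16.09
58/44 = 29/22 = 1.32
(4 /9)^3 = 64 /729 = 0.09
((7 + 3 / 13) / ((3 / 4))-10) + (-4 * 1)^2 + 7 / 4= 2713 / 156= 17.39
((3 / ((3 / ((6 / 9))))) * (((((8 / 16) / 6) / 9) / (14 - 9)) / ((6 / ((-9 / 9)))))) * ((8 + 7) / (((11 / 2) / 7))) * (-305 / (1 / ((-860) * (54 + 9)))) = -64912.63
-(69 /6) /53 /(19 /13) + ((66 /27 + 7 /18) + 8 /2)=20195 /3021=6.68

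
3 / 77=0.04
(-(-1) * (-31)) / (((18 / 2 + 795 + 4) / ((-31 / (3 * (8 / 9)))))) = 2883 / 6464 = 0.45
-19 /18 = -1.06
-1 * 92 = -92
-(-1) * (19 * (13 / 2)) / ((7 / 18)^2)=40014 / 49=816.61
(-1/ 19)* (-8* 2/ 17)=16/ 323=0.05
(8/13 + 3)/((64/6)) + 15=6381/416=15.34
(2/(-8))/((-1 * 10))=1/40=0.02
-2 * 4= -8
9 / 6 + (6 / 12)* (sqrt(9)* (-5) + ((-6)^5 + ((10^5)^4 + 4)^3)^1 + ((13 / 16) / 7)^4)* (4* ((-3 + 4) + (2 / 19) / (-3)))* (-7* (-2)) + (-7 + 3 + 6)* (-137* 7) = 2884785493333333333679507592533333333347180303701333333310837962967053 / 106774528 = 27017543859649122810259650000000000000000000000000000000000000.00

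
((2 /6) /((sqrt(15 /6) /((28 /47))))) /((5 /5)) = 0.13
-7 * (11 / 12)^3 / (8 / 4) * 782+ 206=-3286979 / 1728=-1902.19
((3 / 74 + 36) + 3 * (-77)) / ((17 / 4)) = -28854 / 629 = -45.87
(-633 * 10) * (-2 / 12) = 1055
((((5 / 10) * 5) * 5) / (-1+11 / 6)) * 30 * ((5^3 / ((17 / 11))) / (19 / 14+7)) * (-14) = -13475000 / 221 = -60972.85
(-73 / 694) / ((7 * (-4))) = 73 / 19432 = 0.00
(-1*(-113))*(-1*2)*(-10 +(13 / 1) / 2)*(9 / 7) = 1017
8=8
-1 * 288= -288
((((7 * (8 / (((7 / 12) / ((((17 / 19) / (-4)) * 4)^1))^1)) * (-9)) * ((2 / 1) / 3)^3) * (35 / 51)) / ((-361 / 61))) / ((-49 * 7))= 78080 / 1008273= 0.08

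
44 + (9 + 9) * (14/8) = 151/2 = 75.50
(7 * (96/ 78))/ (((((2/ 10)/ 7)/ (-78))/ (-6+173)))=-3927840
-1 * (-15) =15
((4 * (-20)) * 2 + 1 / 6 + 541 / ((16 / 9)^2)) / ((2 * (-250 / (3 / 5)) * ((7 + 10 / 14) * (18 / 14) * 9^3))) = -426839 / 226748160000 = -0.00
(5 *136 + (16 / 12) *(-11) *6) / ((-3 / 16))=-9472 / 3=-3157.33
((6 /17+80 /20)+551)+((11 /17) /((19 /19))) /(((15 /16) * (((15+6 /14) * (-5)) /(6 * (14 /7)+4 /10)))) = 95571029 /172125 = 555.24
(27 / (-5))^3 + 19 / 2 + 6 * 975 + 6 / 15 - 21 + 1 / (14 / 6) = 9943263 / 1750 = 5681.86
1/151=0.01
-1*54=-54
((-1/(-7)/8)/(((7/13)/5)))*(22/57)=715/11172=0.06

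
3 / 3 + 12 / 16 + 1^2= 11 / 4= 2.75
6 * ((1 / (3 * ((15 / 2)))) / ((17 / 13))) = 0.20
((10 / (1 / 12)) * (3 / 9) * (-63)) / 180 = -14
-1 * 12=-12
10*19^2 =3610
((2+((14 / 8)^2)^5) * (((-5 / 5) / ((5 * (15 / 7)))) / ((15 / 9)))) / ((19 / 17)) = -33864115719 / 2490368000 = -13.60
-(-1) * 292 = 292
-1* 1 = -1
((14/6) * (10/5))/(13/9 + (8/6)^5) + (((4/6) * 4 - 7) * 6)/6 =-14473/4125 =-3.51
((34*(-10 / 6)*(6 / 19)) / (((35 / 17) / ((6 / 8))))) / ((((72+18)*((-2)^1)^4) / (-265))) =15317 / 12768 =1.20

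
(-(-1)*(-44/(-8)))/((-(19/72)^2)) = -28512/361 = -78.98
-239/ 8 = -29.88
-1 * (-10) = 10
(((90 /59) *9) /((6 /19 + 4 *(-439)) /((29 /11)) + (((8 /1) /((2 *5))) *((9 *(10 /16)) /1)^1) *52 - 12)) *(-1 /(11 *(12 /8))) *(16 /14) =297540 /138911311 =0.00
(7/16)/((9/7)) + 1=1.34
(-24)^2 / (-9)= -64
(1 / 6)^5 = 1 / 7776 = 0.00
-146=-146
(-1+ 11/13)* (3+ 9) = -24/13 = -1.85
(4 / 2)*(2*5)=20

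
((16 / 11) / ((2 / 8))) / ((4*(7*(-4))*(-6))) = 2 / 231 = 0.01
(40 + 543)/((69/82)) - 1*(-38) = 50428/69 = 730.84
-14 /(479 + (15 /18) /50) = -840 /28741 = -0.03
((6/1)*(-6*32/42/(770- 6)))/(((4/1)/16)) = -192/1337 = -0.14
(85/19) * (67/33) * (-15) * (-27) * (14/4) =12875.06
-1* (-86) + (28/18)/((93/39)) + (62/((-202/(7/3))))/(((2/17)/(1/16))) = 77793755/901728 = 86.27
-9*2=-18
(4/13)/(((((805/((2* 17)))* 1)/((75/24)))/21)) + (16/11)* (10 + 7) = 25.58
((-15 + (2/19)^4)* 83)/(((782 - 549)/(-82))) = 13304361994/30364793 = 438.15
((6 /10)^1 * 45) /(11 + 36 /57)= 513 /221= 2.32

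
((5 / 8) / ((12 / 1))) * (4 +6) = 25 / 48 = 0.52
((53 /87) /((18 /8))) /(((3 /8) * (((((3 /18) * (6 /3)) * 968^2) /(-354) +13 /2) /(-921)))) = 61439296 /80920527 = 0.76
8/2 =4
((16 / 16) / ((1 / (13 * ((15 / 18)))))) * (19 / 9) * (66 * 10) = 135850 / 9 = 15094.44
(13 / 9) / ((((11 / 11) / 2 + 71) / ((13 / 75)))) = 26 / 7425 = 0.00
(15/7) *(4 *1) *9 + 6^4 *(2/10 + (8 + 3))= 510732/35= 14592.34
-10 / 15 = -2 / 3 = -0.67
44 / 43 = 1.02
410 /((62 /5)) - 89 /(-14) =39.42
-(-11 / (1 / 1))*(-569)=-6259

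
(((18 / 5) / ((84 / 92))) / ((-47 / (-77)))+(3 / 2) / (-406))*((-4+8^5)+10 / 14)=282542483583 / 1335740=211525.06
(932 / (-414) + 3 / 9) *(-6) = 794 / 69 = 11.51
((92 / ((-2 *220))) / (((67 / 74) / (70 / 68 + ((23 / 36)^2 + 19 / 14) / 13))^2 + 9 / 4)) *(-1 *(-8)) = -549891662100769840 / 938151446354243451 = -0.59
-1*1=-1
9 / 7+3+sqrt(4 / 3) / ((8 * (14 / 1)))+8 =sqrt(3) / 168+86 / 7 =12.30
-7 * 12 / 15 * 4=-22.40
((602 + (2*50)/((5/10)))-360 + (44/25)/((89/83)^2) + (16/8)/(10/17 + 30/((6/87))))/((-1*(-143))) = 130077822416/41938328575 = 3.10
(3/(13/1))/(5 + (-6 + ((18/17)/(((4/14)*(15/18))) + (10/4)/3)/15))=-22950/64441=-0.36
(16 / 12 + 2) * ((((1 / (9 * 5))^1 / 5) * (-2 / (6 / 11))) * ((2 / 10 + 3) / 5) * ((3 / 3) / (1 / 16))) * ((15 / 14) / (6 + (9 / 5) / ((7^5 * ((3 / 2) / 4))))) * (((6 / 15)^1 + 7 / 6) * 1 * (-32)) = 2542217216 / 510536925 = 4.98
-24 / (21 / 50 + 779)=-1200 / 38971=-0.03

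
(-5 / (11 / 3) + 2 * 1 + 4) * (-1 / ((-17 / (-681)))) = -2043 / 11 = -185.73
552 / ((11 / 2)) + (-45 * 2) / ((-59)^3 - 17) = 113379087 / 1129678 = 100.36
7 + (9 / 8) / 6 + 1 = 8.19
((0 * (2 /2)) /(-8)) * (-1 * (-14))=0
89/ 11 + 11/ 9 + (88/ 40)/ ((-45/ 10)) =1456/ 165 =8.82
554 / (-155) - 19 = -3499 / 155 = -22.57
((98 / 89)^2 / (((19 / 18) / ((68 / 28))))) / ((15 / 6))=839664 / 752495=1.12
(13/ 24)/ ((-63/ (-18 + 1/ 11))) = 2561/ 16632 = 0.15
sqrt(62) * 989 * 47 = 46483 * sqrt(62) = 366007.51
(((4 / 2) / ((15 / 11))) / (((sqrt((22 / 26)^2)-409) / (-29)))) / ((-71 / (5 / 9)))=-4147 / 5085801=-0.00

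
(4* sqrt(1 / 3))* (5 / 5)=4* sqrt(3) / 3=2.31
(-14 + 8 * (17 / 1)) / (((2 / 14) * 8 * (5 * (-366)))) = -7 / 120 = -0.06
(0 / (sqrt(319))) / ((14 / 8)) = 0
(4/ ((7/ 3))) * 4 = 48/ 7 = 6.86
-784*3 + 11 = -2341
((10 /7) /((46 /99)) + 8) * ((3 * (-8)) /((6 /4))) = -28528 /161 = -177.19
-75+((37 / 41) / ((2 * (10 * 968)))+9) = -52388123 / 793760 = -66.00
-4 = -4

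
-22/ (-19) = 22/ 19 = 1.16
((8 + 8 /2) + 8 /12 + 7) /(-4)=-59 /12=-4.92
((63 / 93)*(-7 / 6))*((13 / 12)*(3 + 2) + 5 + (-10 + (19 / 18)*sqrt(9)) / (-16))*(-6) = 51009 / 992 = 51.42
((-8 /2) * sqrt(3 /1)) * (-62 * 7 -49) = 1932 * sqrt(3) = 3346.32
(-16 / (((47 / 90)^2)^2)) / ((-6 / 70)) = 12247200000 / 4879681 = 2509.84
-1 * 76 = -76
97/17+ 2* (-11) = -277/17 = -16.29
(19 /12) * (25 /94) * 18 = 1425 /188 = 7.58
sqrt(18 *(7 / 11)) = 3 *sqrt(154) / 11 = 3.38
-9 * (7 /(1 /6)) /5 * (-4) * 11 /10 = 8316 /25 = 332.64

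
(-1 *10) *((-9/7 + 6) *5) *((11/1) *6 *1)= -108900/7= -15557.14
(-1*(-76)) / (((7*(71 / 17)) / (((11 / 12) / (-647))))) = -3553 / 964677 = -0.00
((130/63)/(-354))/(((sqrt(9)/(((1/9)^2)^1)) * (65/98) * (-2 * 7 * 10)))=1/3870990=0.00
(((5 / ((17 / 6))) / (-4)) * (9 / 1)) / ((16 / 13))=-1755 / 544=-3.23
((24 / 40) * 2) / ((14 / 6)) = 18 / 35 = 0.51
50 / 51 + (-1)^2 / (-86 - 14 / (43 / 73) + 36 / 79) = 18393353 / 18937932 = 0.97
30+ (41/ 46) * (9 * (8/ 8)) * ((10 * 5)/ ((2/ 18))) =83715/ 23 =3639.78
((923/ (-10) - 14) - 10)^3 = -1573037747/ 1000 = -1573037.75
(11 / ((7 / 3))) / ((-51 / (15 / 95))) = -33 / 2261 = -0.01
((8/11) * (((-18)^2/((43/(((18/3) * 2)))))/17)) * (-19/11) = -590976/88451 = -6.68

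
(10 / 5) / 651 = 2 / 651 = 0.00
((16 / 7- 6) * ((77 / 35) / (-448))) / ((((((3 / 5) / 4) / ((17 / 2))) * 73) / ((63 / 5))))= 7293 / 40880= 0.18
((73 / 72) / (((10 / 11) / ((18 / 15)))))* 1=803 / 600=1.34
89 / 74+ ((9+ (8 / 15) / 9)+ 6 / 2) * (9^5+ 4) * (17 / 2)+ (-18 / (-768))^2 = 495378371841947 / 81838080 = 6053152.42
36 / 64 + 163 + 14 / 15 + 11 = 42119 / 240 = 175.50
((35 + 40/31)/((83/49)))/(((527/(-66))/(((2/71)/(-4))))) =0.02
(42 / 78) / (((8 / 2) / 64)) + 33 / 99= 349 / 39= 8.95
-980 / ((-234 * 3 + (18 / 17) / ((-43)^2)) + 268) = 7701085 / 3410476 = 2.26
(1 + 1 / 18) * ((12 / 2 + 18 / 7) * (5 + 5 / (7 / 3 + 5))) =11875 / 231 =51.41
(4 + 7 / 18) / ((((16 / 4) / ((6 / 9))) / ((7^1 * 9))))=46.08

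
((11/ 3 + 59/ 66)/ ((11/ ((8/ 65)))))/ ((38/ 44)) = 2408/ 40755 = 0.06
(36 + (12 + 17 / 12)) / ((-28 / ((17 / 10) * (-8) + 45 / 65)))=22.78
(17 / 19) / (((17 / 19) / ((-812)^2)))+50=659394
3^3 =27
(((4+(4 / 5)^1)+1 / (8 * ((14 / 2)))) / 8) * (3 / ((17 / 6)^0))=4047 / 2240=1.81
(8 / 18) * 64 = 256 / 9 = 28.44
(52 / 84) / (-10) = -13 / 210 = -0.06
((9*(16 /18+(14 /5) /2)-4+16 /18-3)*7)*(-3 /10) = -30.43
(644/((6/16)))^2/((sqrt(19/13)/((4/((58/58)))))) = 106172416* sqrt(247)/171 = 9758073.08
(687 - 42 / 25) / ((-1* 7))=-17133 / 175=-97.90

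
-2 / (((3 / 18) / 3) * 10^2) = -9 / 25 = -0.36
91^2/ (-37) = -8281/ 37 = -223.81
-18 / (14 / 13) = -16.71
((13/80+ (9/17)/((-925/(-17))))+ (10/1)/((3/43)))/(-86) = -1.67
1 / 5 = 0.20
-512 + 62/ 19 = -9666/ 19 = -508.74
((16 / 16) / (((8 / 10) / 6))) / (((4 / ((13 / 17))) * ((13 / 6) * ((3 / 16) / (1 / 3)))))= 20 / 17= 1.18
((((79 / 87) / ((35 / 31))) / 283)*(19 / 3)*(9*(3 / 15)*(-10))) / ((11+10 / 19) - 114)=1768178 / 559266015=0.00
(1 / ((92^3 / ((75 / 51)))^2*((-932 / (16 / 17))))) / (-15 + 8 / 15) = 9375 / 37655584372593230848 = 0.00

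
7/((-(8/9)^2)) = -567/64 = -8.86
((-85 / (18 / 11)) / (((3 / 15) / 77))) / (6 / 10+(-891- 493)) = 1799875 / 124506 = 14.46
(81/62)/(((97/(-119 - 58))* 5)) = -14337/30070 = -0.48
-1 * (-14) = 14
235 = 235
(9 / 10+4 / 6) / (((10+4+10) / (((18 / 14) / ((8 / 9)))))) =423 / 4480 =0.09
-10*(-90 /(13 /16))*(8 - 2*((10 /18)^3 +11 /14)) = 49688000 /7371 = 6741.01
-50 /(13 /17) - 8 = -954 /13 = -73.38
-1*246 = -246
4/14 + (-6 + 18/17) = -554/119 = -4.66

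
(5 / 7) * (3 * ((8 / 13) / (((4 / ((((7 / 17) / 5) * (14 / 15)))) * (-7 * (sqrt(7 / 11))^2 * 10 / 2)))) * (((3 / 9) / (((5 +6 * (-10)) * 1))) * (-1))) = -0.00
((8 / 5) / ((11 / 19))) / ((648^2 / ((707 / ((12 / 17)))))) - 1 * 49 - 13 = -2147580599 / 34642080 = -61.99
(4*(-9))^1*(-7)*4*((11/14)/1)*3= 2376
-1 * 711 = -711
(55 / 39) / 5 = 11 / 39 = 0.28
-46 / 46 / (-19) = 1 / 19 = 0.05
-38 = -38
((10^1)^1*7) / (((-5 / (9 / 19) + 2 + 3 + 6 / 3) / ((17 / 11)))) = -5355 / 176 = -30.43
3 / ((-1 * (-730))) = 3 / 730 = 0.00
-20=-20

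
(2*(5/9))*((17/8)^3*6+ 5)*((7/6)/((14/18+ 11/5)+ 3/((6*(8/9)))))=2803325/122352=22.91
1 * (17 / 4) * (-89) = -1513 / 4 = -378.25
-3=-3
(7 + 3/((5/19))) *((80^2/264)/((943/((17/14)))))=5440/9471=0.57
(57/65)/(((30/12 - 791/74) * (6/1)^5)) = -703/51049440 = -0.00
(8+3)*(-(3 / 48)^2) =-0.04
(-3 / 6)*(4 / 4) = -1 / 2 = -0.50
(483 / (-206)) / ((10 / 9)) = -4347 / 2060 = -2.11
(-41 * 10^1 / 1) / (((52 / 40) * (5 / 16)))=-13120 / 13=-1009.23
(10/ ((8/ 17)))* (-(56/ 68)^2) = -245/ 17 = -14.41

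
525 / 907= 0.58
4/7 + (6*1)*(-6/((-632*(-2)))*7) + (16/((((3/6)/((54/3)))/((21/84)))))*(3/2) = 478615/2212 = 216.37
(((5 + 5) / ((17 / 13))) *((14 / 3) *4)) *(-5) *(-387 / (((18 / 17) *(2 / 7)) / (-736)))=-2015977600 / 3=-671992533.33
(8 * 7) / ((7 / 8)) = 64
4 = 4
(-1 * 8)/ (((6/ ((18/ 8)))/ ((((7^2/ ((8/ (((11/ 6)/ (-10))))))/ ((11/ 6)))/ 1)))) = 147/ 80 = 1.84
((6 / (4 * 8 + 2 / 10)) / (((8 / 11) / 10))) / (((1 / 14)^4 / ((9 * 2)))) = 40748400 / 23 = 1771669.57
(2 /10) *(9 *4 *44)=1584 /5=316.80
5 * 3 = 15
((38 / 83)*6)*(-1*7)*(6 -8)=3192 / 83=38.46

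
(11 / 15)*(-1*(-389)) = 4279 / 15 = 285.27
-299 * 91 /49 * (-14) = 7774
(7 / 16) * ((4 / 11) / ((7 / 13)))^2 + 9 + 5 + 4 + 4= 18803 / 847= 22.20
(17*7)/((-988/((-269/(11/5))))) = 160055/10868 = 14.73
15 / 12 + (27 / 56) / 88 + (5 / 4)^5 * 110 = 13283871 / 39424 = 336.95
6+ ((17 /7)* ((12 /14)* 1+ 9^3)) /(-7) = -247.22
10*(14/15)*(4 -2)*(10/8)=70/3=23.33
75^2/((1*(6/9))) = 16875/2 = 8437.50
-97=-97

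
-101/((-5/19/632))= 1212808/5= 242561.60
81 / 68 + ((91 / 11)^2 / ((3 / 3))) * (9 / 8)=1286595 / 16456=78.18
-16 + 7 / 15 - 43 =-878 / 15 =-58.53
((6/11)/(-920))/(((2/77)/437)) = -399/40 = -9.98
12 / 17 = 0.71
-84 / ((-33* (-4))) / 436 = -7 / 4796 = -0.00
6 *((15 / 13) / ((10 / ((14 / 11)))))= 126 / 143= 0.88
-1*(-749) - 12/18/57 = 128077/171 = 748.99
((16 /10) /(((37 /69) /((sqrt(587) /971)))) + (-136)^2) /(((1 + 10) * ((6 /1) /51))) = 4692 * sqrt(587) /1975985 + 157216 /11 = 14292.42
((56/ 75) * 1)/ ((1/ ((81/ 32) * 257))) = 48573/ 100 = 485.73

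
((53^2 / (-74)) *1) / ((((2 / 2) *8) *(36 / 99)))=-30899 / 2368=-13.05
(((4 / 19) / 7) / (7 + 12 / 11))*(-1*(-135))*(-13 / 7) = -77220 / 82859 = -0.93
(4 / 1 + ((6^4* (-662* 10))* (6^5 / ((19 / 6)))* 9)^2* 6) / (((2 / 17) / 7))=4633340545435102918528290718 / 361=12834738353005825259081140.00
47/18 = 2.61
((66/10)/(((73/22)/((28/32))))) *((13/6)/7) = 1573/2920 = 0.54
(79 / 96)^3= 493039 / 884736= 0.56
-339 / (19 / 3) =-1017 / 19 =-53.53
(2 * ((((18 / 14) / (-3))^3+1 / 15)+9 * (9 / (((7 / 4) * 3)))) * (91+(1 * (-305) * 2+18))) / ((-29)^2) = -26492212 / 1442315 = -18.37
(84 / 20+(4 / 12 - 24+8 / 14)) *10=-3968 / 21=-188.95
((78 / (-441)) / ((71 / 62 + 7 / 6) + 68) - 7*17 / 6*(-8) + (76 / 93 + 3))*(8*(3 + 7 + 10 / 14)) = 74487010200 / 5348399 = 13926.97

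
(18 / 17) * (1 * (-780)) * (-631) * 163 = 1444056120 / 17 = 84944477.65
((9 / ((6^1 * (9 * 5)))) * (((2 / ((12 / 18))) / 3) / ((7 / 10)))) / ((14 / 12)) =2 / 49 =0.04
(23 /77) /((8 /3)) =69 /616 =0.11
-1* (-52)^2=-2704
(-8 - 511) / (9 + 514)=-519 / 523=-0.99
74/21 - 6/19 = 1280/399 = 3.21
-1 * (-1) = 1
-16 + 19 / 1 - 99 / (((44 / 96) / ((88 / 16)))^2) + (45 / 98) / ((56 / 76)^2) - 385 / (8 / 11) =-141961807 / 9604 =-14781.53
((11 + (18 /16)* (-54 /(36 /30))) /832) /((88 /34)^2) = -91613 /12886016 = -0.01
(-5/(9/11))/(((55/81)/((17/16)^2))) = -2601/256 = -10.16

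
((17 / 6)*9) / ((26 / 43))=42.17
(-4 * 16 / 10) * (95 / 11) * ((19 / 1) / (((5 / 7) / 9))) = -13232.29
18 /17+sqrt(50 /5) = 18 /17+sqrt(10) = 4.22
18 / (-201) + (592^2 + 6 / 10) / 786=117382061 / 263310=445.79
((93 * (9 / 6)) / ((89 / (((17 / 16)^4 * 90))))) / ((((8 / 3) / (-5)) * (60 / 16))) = -1048606155 / 11665408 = -89.89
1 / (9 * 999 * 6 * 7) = 1 / 377622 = 0.00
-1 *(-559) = 559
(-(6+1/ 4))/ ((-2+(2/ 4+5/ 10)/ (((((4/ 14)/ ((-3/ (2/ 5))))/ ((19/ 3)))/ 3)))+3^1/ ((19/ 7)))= 475/ 37973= 0.01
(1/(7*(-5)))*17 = -17/35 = -0.49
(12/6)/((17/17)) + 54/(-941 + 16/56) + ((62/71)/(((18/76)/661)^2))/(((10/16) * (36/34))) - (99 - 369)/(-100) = 2335421092848077/227222010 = 10278146.44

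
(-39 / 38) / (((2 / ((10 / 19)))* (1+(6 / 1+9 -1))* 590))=-13 / 425980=-0.00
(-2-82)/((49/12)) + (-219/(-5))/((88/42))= 513/1540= 0.33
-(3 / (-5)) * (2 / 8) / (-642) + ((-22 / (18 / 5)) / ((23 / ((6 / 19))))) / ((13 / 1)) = -487843 / 72944040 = -0.01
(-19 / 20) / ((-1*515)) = 19 / 10300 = 0.00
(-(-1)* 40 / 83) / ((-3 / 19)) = -760 / 249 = -3.05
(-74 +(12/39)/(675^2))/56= -219155623/165847500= -1.32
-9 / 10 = -0.90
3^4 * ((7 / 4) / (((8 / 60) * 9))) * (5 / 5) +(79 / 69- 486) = -202435 / 552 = -366.73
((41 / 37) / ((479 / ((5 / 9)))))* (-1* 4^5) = -209920 / 159507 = -1.32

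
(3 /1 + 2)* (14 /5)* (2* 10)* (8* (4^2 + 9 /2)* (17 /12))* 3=195160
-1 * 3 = -3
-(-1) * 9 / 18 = 1 / 2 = 0.50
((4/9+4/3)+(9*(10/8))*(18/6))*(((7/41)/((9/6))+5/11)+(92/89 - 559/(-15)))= 1662862433/1204170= 1380.92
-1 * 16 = -16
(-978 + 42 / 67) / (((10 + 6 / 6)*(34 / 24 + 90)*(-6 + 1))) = 785808 / 4042445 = 0.19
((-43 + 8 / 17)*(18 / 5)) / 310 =-6507 / 13175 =-0.49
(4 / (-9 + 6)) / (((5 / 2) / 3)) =-8 / 5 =-1.60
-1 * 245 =-245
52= 52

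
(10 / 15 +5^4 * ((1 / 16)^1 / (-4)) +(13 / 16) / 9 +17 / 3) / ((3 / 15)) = -9625 / 576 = -16.71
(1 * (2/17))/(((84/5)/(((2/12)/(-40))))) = -1/34272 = -0.00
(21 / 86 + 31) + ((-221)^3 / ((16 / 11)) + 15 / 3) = -5105471317 / 688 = -7420743.19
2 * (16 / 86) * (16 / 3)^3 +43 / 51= 1130753 / 19737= 57.29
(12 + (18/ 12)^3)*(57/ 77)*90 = 315495/ 308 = 1024.33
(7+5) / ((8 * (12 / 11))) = 11 / 8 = 1.38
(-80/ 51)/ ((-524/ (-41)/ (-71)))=58220/ 6681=8.71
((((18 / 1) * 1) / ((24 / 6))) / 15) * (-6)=-9 / 5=-1.80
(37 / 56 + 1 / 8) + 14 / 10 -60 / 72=142 / 105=1.35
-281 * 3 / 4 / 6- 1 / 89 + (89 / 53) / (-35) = -46469903 / 1320760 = -35.18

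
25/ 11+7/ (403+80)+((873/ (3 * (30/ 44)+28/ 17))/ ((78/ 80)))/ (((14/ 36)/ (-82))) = -4876781389384/ 95384289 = -51127.72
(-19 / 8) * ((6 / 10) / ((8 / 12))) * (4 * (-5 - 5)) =171 / 2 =85.50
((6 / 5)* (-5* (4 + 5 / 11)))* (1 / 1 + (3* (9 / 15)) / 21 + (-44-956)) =1468404 / 55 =26698.25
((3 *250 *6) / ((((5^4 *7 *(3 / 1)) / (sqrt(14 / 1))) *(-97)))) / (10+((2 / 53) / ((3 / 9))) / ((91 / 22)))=-4134 *sqrt(14) / 11727785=-0.00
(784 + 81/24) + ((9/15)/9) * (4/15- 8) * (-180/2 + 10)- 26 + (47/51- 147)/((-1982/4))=4869610721/6064920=802.91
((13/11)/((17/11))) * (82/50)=533/425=1.25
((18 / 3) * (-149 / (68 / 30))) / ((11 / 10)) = -67050 / 187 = -358.56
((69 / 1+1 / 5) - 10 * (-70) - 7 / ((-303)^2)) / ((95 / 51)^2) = 102045142531 / 460320125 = 221.68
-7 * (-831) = 5817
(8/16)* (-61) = -61/2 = -30.50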